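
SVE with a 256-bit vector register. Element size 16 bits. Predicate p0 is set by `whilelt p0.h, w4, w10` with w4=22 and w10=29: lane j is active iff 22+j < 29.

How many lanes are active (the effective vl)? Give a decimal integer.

vl = 7

256-bit reg / 16-bit elem → 16 lanes
active while 22+j < 29, i.e. j ∈ [0,7) capped at 16 ⇒ 7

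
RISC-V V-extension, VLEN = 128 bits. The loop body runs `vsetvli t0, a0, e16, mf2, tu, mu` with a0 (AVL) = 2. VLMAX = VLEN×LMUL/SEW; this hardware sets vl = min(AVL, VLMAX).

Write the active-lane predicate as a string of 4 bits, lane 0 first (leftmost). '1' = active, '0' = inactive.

VLMAX = VLEN×LMUL/SEW = 128×1/2/16 = 4
AVL=2 ≤ VLMAX=4, so vl = 2
bits (lane 0 leftmost): 1100

predicate = 1100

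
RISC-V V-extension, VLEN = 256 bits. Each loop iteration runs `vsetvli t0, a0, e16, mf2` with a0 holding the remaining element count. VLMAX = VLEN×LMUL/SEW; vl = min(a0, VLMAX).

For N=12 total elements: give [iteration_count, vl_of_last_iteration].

[iterations, last_vl] = [2, 4]

VLMAX = VLEN×LMUL/SEW = 256×1/2/16 = 8
12 elements at 8/iter → 2 passes, remainder 4 on the last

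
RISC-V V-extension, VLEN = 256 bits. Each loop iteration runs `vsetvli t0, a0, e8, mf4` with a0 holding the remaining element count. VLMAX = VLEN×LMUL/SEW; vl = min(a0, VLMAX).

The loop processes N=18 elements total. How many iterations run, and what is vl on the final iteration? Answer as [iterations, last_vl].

VLMAX = VLEN×LMUL/SEW = 256×1/4/8 = 8
18 elements at 8/iter → 3 passes, remainder 2 on the last

[iterations, last_vl] = [3, 2]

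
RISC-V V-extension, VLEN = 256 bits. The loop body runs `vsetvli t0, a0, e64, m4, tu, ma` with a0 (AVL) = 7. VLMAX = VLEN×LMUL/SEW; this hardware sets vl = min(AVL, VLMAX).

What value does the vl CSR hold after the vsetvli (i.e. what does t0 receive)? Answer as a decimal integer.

VLMAX = (256 × 4) / 64 = 16 lanes
vl = min(AVL, VLMAX) = min(7, 16) = 7

vl = 7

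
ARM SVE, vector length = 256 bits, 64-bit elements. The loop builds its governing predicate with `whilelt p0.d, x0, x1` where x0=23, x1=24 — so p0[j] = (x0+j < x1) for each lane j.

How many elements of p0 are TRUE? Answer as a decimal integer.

vl = 1

256-bit reg / 64-bit elem → 4 lanes
p0[j] = (23+j < 24); true for j=0..0 → 1 lanes set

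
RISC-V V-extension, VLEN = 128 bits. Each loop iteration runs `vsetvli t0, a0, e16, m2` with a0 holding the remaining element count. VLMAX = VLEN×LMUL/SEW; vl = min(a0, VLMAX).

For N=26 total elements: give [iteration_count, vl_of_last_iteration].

[iterations, last_vl] = [2, 10]

lanes per group: 128·2/16 = 16
iterations = ceil(26/16) = 2; final-pass vl = 10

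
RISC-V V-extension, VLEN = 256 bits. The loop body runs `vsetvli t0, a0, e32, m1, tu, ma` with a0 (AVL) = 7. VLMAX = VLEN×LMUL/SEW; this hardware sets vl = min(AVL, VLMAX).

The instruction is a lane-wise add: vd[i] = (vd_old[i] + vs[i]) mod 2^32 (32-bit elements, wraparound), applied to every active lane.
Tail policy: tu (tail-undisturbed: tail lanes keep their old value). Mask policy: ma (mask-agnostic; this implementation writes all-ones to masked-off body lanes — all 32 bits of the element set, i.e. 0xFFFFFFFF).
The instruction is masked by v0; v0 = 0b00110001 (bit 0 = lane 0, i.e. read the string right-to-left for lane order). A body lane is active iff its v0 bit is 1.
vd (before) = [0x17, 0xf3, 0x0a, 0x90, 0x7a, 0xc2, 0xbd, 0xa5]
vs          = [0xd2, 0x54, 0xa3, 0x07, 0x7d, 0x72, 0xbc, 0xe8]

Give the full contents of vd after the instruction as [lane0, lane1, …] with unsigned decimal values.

vd = [233, 4294967295, 4294967295, 4294967295, 247, 308, 4294967295, 165]

lanes per group: 256·1/32 = 8
AVL=7 ≤ VLMAX=8, so vl = 7
vd[0] add(0x17,0xd2) -> 0xe9
vd[1] mask-off/ones -> 0xffffffff
vd[2] mask-off/ones -> 0xffffffff
vd[3] mask-off/ones -> 0xffffffff
vd[4] add(0x7a,0x7d) -> 0xf7
vd[5] add(0xc2,0x72) -> 0x134
vd[6] mask-off/ones -> 0xffffffff
vd[7] tail/keep -> 0xa5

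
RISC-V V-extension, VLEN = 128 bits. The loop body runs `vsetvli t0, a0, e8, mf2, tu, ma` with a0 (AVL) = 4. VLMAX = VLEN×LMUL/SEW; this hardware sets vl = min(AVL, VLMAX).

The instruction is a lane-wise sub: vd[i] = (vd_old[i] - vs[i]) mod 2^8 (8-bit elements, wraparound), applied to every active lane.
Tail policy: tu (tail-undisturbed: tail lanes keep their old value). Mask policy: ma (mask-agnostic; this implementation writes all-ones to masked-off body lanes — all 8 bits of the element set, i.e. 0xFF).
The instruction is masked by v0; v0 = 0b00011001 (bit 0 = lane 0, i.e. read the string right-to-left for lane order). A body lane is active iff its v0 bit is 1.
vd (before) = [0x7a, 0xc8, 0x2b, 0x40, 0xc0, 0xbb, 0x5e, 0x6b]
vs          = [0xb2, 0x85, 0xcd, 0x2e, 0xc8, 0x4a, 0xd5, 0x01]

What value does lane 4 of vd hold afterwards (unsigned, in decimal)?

VLMAX = (128 × 1/2) / 8 = 8 lanes
vl = min(AVL, VLMAX) = min(4, 8) = 4
lane  0: sub(0x7a,0xb2) ⇒ 0xc8
lane  1: mask-off/ones ⇒ 0xff
lane  2: mask-off/ones ⇒ 0xff
lane  3: sub(0x40,0x2e) ⇒ 0x12
lane  4: tail/keep ⇒ 0xc0
lane  5: tail/keep ⇒ 0xbb
lane  6: tail/keep ⇒ 0x5e
lane  7: tail/keep ⇒ 0x6b

vd[4] = 192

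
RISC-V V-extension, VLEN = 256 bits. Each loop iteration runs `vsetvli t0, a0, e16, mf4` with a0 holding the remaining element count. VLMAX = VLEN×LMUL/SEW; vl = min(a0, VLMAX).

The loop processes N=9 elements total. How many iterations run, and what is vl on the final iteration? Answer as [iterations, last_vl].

[iterations, last_vl] = [3, 1]

VLMAX = (256 × 1/4) / 16 = 4 lanes
iterations = ceil(9/4) = 3; final-pass vl = 1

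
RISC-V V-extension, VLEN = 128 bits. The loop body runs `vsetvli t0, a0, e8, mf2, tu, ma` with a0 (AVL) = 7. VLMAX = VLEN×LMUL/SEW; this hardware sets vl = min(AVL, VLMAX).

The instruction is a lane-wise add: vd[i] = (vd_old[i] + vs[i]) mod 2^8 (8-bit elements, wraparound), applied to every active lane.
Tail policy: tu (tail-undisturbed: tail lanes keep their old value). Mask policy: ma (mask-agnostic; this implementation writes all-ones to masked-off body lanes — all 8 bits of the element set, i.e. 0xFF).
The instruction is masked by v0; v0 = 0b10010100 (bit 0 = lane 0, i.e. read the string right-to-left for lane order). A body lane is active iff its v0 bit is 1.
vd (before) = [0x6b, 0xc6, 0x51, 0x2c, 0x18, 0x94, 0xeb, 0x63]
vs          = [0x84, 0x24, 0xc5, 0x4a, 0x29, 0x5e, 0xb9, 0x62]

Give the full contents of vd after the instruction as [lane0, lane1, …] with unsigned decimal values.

lanes per group: 128·1/2/8 = 8
vl = min(AVL, VLMAX) = min(7, 8) = 7
vd[0] mask-off/ones -> 0xff
vd[1] mask-off/ones -> 0xff
vd[2] add(0x51,0xc5) -> 0x16
vd[3] mask-off/ones -> 0xff
vd[4] add(0x18,0x29) -> 0x41
vd[5] mask-off/ones -> 0xff
vd[6] mask-off/ones -> 0xff
vd[7] tail/keep -> 0x63

vd = [255, 255, 22, 255, 65, 255, 255, 99]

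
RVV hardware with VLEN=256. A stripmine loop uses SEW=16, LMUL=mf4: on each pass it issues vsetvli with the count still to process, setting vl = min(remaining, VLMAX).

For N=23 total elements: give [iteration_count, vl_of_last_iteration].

[iterations, last_vl] = [6, 3]

VLMAX = VLEN×LMUL/SEW = 256×1/4/16 = 4
23 elements at 4/iter → 6 passes, remainder 3 on the last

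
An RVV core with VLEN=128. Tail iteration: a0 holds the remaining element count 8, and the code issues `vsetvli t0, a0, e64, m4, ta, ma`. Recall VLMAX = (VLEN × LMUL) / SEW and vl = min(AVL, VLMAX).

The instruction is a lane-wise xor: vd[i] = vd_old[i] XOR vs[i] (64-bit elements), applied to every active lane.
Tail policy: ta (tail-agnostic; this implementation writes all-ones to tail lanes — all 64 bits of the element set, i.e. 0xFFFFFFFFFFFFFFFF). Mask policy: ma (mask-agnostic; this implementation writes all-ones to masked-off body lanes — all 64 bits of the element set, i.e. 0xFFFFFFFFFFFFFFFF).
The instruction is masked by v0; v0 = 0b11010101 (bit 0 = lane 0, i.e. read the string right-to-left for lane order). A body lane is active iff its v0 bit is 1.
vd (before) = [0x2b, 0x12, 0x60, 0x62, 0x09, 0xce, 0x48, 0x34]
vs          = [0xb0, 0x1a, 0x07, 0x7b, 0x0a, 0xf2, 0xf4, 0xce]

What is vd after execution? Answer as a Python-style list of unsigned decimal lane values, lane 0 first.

vd = [155, 18446744073709551615, 103, 18446744073709551615, 3, 18446744073709551615, 188, 250]

VLMAX = VLEN×LMUL/SEW = 128×4/64 = 8
vl ← min(8, 8) = 8
lane  0: xor(0x2b,0xb0) ⇒ 0x9b
lane  1: mask-off/ones ⇒ 0xffffffffffffffff
lane  2: xor(0x60,0x07) ⇒ 0x67
lane  3: mask-off/ones ⇒ 0xffffffffffffffff
lane  4: xor(0x09,0x0a) ⇒ 0x03
lane  5: mask-off/ones ⇒ 0xffffffffffffffff
lane  6: xor(0x48,0xf4) ⇒ 0xbc
lane  7: xor(0x34,0xce) ⇒ 0xfa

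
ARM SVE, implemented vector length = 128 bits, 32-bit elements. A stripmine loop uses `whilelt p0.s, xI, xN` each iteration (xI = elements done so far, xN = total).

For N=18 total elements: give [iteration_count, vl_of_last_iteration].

lane count: 128 div 32 = 4
18 elements at 4/iter → 5 passes, remainder 2 on the last

[iterations, last_vl] = [5, 2]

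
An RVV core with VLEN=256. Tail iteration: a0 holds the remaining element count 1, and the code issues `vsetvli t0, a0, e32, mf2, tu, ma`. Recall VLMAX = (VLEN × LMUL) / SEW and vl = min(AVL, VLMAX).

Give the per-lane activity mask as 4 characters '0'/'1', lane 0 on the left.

lanes per group: 256·1/2/32 = 4
vl = min(AVL, VLMAX) = min(1, 4) = 1
bits (lane 0 leftmost): 1000

predicate = 1000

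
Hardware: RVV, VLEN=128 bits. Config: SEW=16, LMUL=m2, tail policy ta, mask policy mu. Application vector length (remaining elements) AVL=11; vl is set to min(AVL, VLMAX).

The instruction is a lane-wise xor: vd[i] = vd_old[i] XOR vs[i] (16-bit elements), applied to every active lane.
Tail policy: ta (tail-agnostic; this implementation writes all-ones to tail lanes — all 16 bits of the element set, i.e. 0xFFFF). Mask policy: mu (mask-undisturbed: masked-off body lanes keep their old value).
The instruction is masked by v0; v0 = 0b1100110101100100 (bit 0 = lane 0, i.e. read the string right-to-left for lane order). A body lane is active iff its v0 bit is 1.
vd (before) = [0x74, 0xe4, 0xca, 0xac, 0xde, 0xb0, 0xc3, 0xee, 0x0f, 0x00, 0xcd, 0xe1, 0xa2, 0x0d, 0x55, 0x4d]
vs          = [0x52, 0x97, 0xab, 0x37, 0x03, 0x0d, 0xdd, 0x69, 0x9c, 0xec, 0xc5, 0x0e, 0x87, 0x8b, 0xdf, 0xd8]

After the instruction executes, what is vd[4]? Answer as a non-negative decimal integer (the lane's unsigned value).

VLMAX = VLEN×LMUL/SEW = 128×2/16 = 16
AVL=11 ≤ VLMAX=16, so vl = 11
  i=0: mask-off/keep → 116
  i=1: mask-off/keep → 228
  i=2: xor(0xca,0xab) → 97
  i=3: mask-off/keep → 172
  i=4: mask-off/keep → 222
  i=5: xor(0xb0,0x0d) → 189
  i=6: xor(0xc3,0xdd) → 30
  i=7: mask-off/keep → 238
  i=8: xor(0x0f,0x9c) → 147
  i=9: mask-off/keep → 0
  i=10: xor(0xcd,0xc5) → 8
  i=11: tail/ones → 65535
  i=12: tail/ones → 65535
  i=13: tail/ones → 65535
  i=14: tail/ones → 65535
  i=15: tail/ones → 65535

vd[4] = 222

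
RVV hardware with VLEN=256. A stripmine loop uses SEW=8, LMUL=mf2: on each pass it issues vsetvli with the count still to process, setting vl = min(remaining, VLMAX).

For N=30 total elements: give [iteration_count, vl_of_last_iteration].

[iterations, last_vl] = [2, 14]

VLMAX = VLEN×LMUL/SEW = 256×1/2/8 = 16
N=30: ⌈30/16⌉ = 2 iters; last vl = 30 − 1×16 = 14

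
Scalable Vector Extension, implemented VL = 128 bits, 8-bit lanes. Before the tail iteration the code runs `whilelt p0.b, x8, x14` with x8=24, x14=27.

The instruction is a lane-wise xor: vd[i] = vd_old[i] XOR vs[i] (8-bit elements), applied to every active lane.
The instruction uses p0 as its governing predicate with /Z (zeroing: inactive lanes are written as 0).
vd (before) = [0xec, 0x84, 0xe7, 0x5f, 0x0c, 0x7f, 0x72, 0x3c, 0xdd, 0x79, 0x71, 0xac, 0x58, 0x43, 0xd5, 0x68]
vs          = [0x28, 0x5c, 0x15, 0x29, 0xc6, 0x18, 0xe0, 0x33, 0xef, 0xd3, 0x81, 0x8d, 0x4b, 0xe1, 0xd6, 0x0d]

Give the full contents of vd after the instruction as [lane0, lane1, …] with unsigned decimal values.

vd = [196, 216, 242, 0, 0, 0, 0, 0, 0, 0, 0, 0, 0, 0, 0, 0]

lane count: 128 div 8 = 16
whilelt: lane j active iff 24+j < 27 → j < 3 → 3 active
[0] xor(0xec,0x28) = 0xc4
[1] xor(0x84,0x5c) = 0xd8
[2] xor(0xe7,0x15) = 0xf2
[3] tail/zero = 0x00
[4] tail/zero = 0x00
[5] tail/zero = 0x00
[6] tail/zero = 0x00
[7] tail/zero = 0x00
[8] tail/zero = 0x00
[9] tail/zero = 0x00
[10] tail/zero = 0x00
[11] tail/zero = 0x00
[12] tail/zero = 0x00
[13] tail/zero = 0x00
[14] tail/zero = 0x00
[15] tail/zero = 0x00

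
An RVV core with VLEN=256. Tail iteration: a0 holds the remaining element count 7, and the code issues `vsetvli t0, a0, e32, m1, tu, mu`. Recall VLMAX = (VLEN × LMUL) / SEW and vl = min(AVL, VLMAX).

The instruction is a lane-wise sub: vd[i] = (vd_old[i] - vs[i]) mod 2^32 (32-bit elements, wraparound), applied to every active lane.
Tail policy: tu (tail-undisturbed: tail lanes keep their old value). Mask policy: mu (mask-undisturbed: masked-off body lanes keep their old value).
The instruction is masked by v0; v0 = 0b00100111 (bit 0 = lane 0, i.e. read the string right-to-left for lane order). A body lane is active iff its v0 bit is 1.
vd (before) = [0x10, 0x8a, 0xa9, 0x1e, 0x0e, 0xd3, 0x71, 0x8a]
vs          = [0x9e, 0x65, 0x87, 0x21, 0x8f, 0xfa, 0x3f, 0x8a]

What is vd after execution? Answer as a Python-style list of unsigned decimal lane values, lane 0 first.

vd = [4294967154, 37, 34, 30, 14, 4294967257, 113, 138]

VLMAX = VLEN×LMUL/SEW = 256×1/32 = 8
vl ← min(7, 8) = 7
  i=0: sub(0x10,0x9e) → 4294967154
  i=1: sub(0x8a,0x65) → 37
  i=2: sub(0xa9,0x87) → 34
  i=3: mask-off/keep → 30
  i=4: mask-off/keep → 14
  i=5: sub(0xd3,0xfa) → 4294967257
  i=6: mask-off/keep → 113
  i=7: tail/keep → 138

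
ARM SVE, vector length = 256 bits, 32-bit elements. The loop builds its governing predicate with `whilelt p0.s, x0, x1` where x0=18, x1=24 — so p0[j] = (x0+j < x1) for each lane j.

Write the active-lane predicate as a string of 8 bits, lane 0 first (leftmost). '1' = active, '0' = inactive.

register lanes = 256/32 = 8
active while 18+j < 24, i.e. j ∈ [0,6) capped at 8 ⇒ 6
bits (lane 0 leftmost): 11111100

predicate = 11111100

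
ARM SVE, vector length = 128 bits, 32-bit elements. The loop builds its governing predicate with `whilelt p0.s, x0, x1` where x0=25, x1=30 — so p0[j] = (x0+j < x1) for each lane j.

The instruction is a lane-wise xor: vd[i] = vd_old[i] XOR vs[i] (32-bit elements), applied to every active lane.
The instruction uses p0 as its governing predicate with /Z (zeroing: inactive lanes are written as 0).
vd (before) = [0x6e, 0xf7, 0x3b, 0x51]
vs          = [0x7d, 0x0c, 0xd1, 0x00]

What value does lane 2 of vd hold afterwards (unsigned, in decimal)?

register lanes = 128/32 = 4
active while 25+j < 30, i.e. j ∈ [0,5) capped at 4 ⇒ 4
[0] xor(0x6e,0x7d) = 0x13
[1] xor(0xf7,0x0c) = 0xfb
[2] xor(0x3b,0xd1) = 0xea
[3] xor(0x51,0x00) = 0x51

vd[2] = 234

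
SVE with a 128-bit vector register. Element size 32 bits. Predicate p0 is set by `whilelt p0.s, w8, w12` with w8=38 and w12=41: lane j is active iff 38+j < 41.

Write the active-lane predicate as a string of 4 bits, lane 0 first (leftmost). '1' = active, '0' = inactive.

predicate = 1110

128-bit reg / 32-bit elem → 4 lanes
active while 38+j < 41, i.e. j ∈ [0,3) capped at 4 ⇒ 3
bits (lane 0 leftmost): 1110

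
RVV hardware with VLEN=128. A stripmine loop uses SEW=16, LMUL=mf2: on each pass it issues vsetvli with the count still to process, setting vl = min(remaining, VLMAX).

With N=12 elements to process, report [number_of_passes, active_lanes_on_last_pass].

[iterations, last_vl] = [3, 4]

VLMAX = (128 × 1/2) / 16 = 4 lanes
12 elements at 4/iter → 3 passes, remainder 4 on the last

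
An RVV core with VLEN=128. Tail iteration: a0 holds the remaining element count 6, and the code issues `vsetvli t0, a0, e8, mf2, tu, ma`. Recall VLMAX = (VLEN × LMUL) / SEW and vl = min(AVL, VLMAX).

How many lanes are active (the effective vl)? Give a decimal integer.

vl = 6

lanes per group: 128·1/2/8 = 8
vl ← min(6, 8) = 6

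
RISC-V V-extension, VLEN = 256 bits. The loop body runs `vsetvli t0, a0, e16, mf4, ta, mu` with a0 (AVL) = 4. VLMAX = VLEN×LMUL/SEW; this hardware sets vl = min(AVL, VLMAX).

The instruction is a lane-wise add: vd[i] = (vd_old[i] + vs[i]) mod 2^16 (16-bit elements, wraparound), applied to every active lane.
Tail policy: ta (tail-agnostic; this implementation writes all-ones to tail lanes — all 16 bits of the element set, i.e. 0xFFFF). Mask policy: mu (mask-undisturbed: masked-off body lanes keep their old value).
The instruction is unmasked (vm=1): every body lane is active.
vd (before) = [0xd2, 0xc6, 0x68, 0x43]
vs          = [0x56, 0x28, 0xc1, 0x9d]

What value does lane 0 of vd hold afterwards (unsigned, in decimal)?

vd[0] = 296

VLMAX = VLEN×LMUL/SEW = 256×1/4/16 = 4
AVL=4 ≤ VLMAX=4, so vl = 4
lane  0: add(0xd2,0x56) ⇒ 0x128
lane  1: add(0xc6,0x28) ⇒ 0xee
lane  2: add(0x68,0xc1) ⇒ 0x129
lane  3: add(0x43,0x9d) ⇒ 0xe0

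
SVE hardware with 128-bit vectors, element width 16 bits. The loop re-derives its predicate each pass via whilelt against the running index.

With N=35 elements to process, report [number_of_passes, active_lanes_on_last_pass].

128-bit reg / 16-bit elem → 8 lanes
N=35: ⌈35/8⌉ = 5 iters; last vl = 35 − 4×8 = 3

[iterations, last_vl] = [5, 3]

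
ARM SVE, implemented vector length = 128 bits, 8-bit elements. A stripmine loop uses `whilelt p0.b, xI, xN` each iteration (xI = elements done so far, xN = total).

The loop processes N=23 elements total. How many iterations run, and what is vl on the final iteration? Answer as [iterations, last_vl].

lane count: 128 div 8 = 16
N=23: ⌈23/16⌉ = 2 iters; last vl = 23 − 1×16 = 7

[iterations, last_vl] = [2, 7]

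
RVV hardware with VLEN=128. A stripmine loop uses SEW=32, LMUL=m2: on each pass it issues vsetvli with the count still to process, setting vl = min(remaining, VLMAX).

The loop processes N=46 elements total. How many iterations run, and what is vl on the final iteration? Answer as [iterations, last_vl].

lanes per group: 128·2/32 = 8
N=46: ⌈46/8⌉ = 6 iters; last vl = 46 − 5×8 = 6

[iterations, last_vl] = [6, 6]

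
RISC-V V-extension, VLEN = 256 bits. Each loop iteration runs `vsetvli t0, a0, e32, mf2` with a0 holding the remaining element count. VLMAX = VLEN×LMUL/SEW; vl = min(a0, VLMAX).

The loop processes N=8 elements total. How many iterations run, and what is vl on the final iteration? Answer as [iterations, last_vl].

VLMAX = (256 × 1/2) / 32 = 4 lanes
N=8: ⌈8/4⌉ = 2 iters; last vl = 8 − 1×4 = 4

[iterations, last_vl] = [2, 4]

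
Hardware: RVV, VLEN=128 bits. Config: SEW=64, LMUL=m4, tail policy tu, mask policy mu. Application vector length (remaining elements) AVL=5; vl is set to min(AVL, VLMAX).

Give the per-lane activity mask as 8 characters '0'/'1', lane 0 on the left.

predicate = 11111000

VLMAX = (128 × 4) / 64 = 8 lanes
AVL=5 ≤ VLMAX=8, so vl = 5
bits (lane 0 leftmost): 11111000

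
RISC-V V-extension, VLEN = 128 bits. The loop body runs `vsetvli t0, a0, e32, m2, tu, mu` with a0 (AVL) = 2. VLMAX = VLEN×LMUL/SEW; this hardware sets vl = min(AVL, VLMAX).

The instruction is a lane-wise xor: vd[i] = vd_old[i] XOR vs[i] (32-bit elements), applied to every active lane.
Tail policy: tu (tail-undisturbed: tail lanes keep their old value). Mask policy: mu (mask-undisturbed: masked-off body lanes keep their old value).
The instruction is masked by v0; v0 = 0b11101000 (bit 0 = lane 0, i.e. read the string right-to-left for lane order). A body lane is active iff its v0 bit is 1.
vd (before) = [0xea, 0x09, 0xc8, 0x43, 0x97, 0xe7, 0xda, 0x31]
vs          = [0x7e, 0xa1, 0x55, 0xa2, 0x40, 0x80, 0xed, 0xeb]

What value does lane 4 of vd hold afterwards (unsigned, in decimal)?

vd[4] = 151

lanes per group: 128·2/32 = 8
AVL=2 ≤ VLMAX=8, so vl = 2
[0] mask-off/keep = 0xea
[1] mask-off/keep = 0x09
[2] tail/keep = 0xc8
[3] tail/keep = 0x43
[4] tail/keep = 0x97
[5] tail/keep = 0xe7
[6] tail/keep = 0xda
[7] tail/keep = 0x31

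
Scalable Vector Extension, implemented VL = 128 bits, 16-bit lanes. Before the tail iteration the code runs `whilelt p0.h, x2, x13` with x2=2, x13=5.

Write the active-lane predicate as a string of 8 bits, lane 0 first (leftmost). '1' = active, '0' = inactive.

lane count: 128 div 16 = 8
active while 2+j < 5, i.e. j ∈ [0,3) capped at 8 ⇒ 3
bits (lane 0 leftmost): 11100000

predicate = 11100000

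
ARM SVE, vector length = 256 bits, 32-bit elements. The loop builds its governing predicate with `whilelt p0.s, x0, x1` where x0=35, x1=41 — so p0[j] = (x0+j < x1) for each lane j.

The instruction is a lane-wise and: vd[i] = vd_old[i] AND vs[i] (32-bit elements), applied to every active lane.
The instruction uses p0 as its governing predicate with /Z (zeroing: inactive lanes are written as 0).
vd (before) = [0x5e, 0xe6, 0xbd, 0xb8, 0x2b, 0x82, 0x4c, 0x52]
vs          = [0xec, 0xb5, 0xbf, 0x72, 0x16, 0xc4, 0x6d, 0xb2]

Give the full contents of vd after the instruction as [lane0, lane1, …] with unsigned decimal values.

lane count: 256 div 32 = 8
whilelt: lane j active iff 35+j < 41 → j < 6 → 6 active
[0] and(0x5e,0xec) = 0x4c
[1] and(0xe6,0xb5) = 0xa4
[2] and(0xbd,0xbf) = 0xbd
[3] and(0xb8,0x72) = 0x30
[4] and(0x2b,0x16) = 0x02
[5] and(0x82,0xc4) = 0x80
[6] tail/zero = 0x00
[7] tail/zero = 0x00

vd = [76, 164, 189, 48, 2, 128, 0, 0]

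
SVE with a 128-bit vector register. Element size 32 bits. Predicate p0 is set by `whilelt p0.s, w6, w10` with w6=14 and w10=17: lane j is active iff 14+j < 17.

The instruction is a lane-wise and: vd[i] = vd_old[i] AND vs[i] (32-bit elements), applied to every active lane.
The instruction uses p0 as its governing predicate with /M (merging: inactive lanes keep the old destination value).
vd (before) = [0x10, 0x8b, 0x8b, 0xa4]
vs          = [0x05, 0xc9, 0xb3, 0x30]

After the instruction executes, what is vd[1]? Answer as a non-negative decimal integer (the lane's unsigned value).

vd[1] = 137

128-bit reg / 32-bit elem → 4 lanes
whilelt: lane j active iff 14+j < 17 → j < 3 → 3 active
vd[0] and(0x10,0x05) -> 0x00
vd[1] and(0x8b,0xc9) -> 0x89
vd[2] and(0x8b,0xb3) -> 0x83
vd[3] tail/keep -> 0xa4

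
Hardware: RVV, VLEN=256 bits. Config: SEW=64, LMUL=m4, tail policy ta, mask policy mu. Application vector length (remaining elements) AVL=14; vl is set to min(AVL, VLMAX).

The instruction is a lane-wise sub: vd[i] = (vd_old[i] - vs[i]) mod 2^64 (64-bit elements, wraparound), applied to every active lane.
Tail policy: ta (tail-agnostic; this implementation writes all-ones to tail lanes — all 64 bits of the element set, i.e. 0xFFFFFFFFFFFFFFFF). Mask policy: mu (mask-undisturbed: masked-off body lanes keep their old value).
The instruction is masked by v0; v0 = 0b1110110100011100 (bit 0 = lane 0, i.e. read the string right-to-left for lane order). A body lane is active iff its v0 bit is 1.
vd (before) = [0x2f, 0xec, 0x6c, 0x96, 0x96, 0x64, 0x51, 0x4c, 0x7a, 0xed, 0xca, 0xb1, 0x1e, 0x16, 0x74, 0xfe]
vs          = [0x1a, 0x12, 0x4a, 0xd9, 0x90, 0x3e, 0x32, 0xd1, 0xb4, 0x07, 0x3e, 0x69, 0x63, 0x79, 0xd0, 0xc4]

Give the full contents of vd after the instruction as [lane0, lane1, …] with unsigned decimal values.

vd = [47, 236, 34, 18446744073709551549, 6, 100, 81, 76, 18446744073709551558, 237, 140, 72, 30, 18446744073709551517, 18446744073709551615, 18446744073709551615]

lanes per group: 256·4/64 = 16
AVL=14 ≤ VLMAX=16, so vl = 14
vd[0] mask-off/keep -> 0x2f
vd[1] mask-off/keep -> 0xec
vd[2] sub(0x6c,0x4a) -> 0x22
vd[3] sub(0x96,0xd9) -> 0xffffffffffffffbd
vd[4] sub(0x96,0x90) -> 0x06
vd[5] mask-off/keep -> 0x64
vd[6] mask-off/keep -> 0x51
vd[7] mask-off/keep -> 0x4c
vd[8] sub(0x7a,0xb4) -> 0xffffffffffffffc6
vd[9] mask-off/keep -> 0xed
vd[10] sub(0xca,0x3e) -> 0x8c
vd[11] sub(0xb1,0x69) -> 0x48
vd[12] mask-off/keep -> 0x1e
vd[13] sub(0x16,0x79) -> 0xffffffffffffff9d
vd[14] tail/ones -> 0xffffffffffffffff
vd[15] tail/ones -> 0xffffffffffffffff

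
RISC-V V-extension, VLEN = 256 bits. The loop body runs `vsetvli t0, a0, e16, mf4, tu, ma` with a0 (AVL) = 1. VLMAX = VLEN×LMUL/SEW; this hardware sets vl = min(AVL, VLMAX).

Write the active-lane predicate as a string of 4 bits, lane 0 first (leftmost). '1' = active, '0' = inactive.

VLMAX = VLEN×LMUL/SEW = 256×1/4/16 = 4
vl ← min(1, 4) = 1
bits (lane 0 leftmost): 1000

predicate = 1000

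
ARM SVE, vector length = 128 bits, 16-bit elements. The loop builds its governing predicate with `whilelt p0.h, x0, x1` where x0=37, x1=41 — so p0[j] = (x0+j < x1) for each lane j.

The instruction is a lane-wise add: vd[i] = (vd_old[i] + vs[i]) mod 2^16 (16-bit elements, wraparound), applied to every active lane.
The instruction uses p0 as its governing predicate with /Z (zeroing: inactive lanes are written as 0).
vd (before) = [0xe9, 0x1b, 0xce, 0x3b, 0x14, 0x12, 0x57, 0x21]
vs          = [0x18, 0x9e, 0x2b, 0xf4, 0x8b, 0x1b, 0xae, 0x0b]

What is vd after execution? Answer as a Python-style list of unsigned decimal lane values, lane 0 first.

lane count: 128 div 16 = 8
p0[j] = (37+j < 41); true for j=0..3 → 4 lanes set
lane  0: add(0xe9,0x18) ⇒ 0x101
lane  1: add(0x1b,0x9e) ⇒ 0xb9
lane  2: add(0xce,0x2b) ⇒ 0xf9
lane  3: add(0x3b,0xf4) ⇒ 0x12f
lane  4: tail/zero ⇒ 0x00
lane  5: tail/zero ⇒ 0x00
lane  6: tail/zero ⇒ 0x00
lane  7: tail/zero ⇒ 0x00

vd = [257, 185, 249, 303, 0, 0, 0, 0]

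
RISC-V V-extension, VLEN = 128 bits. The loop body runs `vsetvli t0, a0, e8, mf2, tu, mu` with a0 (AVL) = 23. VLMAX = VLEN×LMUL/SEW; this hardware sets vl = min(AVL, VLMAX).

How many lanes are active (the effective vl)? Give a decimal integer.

VLMAX = (128 × 1/2) / 8 = 8 lanes
vl = min(AVL, VLMAX) = min(23, 8) = 8

vl = 8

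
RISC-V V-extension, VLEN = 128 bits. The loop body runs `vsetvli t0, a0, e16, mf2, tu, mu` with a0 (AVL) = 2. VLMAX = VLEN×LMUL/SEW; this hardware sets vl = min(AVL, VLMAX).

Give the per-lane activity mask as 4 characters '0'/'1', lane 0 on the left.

lanes per group: 128·1/2/16 = 4
AVL=2 ≤ VLMAX=4, so vl = 2
bits (lane 0 leftmost): 1100

predicate = 1100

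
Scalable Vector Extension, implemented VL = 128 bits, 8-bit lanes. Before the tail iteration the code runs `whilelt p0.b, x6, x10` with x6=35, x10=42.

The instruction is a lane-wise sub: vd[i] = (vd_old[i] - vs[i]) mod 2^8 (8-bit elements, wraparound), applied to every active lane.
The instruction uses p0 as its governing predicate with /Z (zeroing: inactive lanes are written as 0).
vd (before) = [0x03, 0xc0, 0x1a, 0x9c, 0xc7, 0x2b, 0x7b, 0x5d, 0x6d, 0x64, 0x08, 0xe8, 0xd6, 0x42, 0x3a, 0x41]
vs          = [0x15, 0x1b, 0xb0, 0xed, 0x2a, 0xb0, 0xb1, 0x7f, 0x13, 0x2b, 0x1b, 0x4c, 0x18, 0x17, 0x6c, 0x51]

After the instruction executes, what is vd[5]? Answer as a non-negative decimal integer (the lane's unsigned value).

vd[5] = 123

register lanes = 128/8 = 16
whilelt: lane j active iff 35+j < 42 → j < 7 → 7 active
vd[0] sub(0x03,0x15) -> 0xee
vd[1] sub(0xc0,0x1b) -> 0xa5
vd[2] sub(0x1a,0xb0) -> 0x6a
vd[3] sub(0x9c,0xed) -> 0xaf
vd[4] sub(0xc7,0x2a) -> 0x9d
vd[5] sub(0x2b,0xb0) -> 0x7b
vd[6] sub(0x7b,0xb1) -> 0xca
vd[7] tail/zero -> 0x00
vd[8] tail/zero -> 0x00
vd[9] tail/zero -> 0x00
vd[10] tail/zero -> 0x00
vd[11] tail/zero -> 0x00
vd[12] tail/zero -> 0x00
vd[13] tail/zero -> 0x00
vd[14] tail/zero -> 0x00
vd[15] tail/zero -> 0x00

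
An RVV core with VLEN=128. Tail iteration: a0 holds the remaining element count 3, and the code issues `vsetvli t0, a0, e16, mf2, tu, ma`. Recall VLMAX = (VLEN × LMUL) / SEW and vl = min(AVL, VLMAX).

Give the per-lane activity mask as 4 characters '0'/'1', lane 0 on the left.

VLMAX = (128 × 1/2) / 16 = 4 lanes
vl = min(AVL, VLMAX) = min(3, 4) = 3
bits (lane 0 leftmost): 1110

predicate = 1110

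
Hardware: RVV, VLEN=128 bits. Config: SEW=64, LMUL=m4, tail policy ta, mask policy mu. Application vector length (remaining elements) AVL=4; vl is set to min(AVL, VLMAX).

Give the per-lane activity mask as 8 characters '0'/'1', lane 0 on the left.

VLMAX = VLEN×LMUL/SEW = 128×4/64 = 8
AVL=4 ≤ VLMAX=8, so vl = 4
bits (lane 0 leftmost): 11110000

predicate = 11110000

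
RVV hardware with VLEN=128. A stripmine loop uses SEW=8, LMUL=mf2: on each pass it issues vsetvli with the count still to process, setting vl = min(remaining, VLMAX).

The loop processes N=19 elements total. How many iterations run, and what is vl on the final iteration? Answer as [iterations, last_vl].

VLMAX = VLEN×LMUL/SEW = 128×1/2/8 = 8
N=19: ⌈19/8⌉ = 3 iters; last vl = 19 − 2×8 = 3

[iterations, last_vl] = [3, 3]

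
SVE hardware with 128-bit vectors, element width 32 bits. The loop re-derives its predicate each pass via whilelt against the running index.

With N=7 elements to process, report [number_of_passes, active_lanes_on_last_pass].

register lanes = 128/32 = 4
iterations = ceil(7/4) = 2; final-pass vl = 3

[iterations, last_vl] = [2, 3]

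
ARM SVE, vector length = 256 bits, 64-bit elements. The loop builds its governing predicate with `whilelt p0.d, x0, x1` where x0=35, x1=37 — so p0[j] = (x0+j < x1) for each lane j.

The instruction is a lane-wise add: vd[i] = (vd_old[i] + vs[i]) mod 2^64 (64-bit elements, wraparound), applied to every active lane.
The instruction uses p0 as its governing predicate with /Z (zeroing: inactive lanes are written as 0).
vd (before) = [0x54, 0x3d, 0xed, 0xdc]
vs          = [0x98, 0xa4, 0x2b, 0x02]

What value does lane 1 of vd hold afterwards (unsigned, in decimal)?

vd[1] = 225

256-bit reg / 64-bit elem → 4 lanes
whilelt: lane j active iff 35+j < 37 → j < 2 → 2 active
vd[0] add(0x54,0x98) -> 0xec
vd[1] add(0x3d,0xa4) -> 0xe1
vd[2] tail/zero -> 0x00
vd[3] tail/zero -> 0x00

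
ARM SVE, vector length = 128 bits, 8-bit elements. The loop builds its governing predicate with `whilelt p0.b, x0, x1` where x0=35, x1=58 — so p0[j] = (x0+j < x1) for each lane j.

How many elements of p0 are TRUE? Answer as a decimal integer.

128-bit reg / 8-bit elem → 16 lanes
active while 35+j < 58, i.e. j ∈ [0,23) capped at 16 ⇒ 16

vl = 16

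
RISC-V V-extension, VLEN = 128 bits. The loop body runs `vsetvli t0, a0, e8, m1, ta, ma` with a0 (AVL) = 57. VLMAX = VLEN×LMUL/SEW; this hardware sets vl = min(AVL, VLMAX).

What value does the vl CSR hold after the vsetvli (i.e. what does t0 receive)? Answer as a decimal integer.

VLMAX = (128 × 1) / 8 = 16 lanes
vl ← min(57, 16) = 16

vl = 16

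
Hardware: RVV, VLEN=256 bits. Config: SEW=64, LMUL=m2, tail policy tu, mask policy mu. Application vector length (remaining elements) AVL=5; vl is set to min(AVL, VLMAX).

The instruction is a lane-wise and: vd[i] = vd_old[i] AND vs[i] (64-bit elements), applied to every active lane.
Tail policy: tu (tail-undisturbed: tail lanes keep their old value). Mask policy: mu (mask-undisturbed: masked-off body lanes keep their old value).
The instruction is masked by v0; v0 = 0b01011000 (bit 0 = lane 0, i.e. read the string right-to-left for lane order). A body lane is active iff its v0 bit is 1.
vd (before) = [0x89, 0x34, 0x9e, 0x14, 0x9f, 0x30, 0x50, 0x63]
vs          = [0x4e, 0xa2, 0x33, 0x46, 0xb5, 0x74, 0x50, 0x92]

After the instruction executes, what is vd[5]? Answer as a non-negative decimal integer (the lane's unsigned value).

lanes per group: 256·2/64 = 8
vl ← min(5, 8) = 5
vd[0] mask-off/keep -> 0x89
vd[1] mask-off/keep -> 0x34
vd[2] mask-off/keep -> 0x9e
vd[3] and(0x14,0x46) -> 0x04
vd[4] and(0x9f,0xb5) -> 0x95
vd[5] tail/keep -> 0x30
vd[6] tail/keep -> 0x50
vd[7] tail/keep -> 0x63

vd[5] = 48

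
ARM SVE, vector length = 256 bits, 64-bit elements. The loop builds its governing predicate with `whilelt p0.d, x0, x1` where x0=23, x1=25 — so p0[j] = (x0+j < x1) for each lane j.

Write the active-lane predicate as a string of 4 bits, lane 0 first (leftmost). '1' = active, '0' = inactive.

predicate = 1100

256-bit reg / 64-bit elem → 4 lanes
whilelt: lane j active iff 23+j < 25 → j < 2 → 2 active
bits (lane 0 leftmost): 1100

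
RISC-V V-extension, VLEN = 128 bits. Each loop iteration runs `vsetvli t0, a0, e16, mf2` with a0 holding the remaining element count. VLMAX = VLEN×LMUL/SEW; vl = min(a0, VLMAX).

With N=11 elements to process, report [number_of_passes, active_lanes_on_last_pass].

[iterations, last_vl] = [3, 3]

VLMAX = (128 × 1/2) / 16 = 4 lanes
N=11: ⌈11/4⌉ = 3 iters; last vl = 11 − 2×4 = 3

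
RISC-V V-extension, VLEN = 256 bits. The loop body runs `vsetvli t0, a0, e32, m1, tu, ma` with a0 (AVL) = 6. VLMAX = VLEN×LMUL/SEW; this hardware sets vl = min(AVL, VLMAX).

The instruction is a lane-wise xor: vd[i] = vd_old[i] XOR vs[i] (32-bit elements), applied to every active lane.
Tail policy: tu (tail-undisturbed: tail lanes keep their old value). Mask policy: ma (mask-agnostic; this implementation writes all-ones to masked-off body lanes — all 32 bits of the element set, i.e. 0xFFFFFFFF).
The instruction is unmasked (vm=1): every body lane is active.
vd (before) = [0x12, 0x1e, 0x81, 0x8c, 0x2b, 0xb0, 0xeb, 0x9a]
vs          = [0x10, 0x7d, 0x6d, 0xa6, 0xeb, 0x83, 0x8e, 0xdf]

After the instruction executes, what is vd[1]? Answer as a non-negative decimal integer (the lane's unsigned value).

vd[1] = 99

lanes per group: 256·1/32 = 8
AVL=6 ≤ VLMAX=8, so vl = 6
  i=0: xor(0x12,0x10) → 2
  i=1: xor(0x1e,0x7d) → 99
  i=2: xor(0x81,0x6d) → 236
  i=3: xor(0x8c,0xa6) → 42
  i=4: xor(0x2b,0xeb) → 192
  i=5: xor(0xb0,0x83) → 51
  i=6: tail/keep → 235
  i=7: tail/keep → 154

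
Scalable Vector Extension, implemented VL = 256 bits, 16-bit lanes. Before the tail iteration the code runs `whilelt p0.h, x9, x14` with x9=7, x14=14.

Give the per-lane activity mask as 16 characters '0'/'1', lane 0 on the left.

predicate = 1111111000000000

lane count: 256 div 16 = 16
p0[j] = (7+j < 14); true for j=0..6 → 7 lanes set
bits (lane 0 leftmost): 1111111000000000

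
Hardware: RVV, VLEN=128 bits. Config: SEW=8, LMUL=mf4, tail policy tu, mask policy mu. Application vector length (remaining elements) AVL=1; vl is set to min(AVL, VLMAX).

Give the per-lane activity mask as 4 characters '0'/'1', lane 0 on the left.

predicate = 1000

VLMAX = (128 × 1/4) / 8 = 4 lanes
vl = min(AVL, VLMAX) = min(1, 4) = 1
bits (lane 0 leftmost): 1000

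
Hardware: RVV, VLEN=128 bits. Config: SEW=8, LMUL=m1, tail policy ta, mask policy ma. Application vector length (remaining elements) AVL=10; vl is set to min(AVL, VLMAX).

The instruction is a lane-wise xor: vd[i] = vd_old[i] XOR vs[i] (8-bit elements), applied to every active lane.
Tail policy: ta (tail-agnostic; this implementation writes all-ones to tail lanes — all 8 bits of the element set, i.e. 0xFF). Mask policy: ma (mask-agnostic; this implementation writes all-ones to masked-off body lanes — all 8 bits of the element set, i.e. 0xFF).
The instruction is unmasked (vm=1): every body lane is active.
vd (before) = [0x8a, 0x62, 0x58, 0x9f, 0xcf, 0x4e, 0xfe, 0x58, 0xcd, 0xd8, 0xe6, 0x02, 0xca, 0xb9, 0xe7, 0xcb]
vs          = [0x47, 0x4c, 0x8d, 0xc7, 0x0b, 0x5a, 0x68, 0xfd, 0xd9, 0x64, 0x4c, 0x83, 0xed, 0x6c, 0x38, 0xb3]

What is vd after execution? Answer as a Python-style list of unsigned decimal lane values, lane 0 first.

vd = [205, 46, 213, 88, 196, 20, 150, 165, 20, 188, 255, 255, 255, 255, 255, 255]

lanes per group: 128·1/8 = 16
vl ← min(10, 16) = 10
[0] xor(0x8a,0x47) = 0xcd
[1] xor(0x62,0x4c) = 0x2e
[2] xor(0x58,0x8d) = 0xd5
[3] xor(0x9f,0xc7) = 0x58
[4] xor(0xcf,0x0b) = 0xc4
[5] xor(0x4e,0x5a) = 0x14
[6] xor(0xfe,0x68) = 0x96
[7] xor(0x58,0xfd) = 0xa5
[8] xor(0xcd,0xd9) = 0x14
[9] xor(0xd8,0x64) = 0xbc
[10] tail/ones = 0xff
[11] tail/ones = 0xff
[12] tail/ones = 0xff
[13] tail/ones = 0xff
[14] tail/ones = 0xff
[15] tail/ones = 0xff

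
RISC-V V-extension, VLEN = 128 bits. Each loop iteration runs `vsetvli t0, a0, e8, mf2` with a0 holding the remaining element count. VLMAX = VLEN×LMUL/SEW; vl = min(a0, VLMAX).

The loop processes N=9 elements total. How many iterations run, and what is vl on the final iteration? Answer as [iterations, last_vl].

VLMAX = (128 × 1/2) / 8 = 8 lanes
N=9: ⌈9/8⌉ = 2 iters; last vl = 9 − 1×8 = 1

[iterations, last_vl] = [2, 1]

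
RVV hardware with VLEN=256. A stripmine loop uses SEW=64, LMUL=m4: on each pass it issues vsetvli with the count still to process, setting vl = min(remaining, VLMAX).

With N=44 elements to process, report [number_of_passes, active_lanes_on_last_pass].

[iterations, last_vl] = [3, 12]

VLMAX = (256 × 4) / 64 = 16 lanes
N=44: ⌈44/16⌉ = 3 iters; last vl = 44 − 2×16 = 12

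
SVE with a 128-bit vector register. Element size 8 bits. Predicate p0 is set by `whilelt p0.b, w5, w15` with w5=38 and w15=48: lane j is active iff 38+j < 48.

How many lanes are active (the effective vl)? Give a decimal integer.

128-bit reg / 8-bit elem → 16 lanes
p0[j] = (38+j < 48); true for j=0..9 → 10 lanes set

vl = 10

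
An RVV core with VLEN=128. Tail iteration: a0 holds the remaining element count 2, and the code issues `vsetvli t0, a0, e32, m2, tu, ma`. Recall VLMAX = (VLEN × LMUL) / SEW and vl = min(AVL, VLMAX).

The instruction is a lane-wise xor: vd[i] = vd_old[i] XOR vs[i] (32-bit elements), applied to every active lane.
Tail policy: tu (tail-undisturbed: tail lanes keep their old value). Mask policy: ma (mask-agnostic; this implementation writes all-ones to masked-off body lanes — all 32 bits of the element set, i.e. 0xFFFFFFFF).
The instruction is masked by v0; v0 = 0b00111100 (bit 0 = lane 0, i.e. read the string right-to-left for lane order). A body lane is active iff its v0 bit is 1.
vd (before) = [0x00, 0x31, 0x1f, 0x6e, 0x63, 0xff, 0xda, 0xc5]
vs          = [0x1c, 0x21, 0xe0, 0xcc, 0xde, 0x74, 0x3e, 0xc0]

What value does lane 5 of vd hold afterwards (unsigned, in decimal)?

vd[5] = 255

VLMAX = (128 × 2) / 32 = 8 lanes
AVL=2 ≤ VLMAX=8, so vl = 2
vd[0] mask-off/ones -> 0xffffffff
vd[1] mask-off/ones -> 0xffffffff
vd[2] tail/keep -> 0x1f
vd[3] tail/keep -> 0x6e
vd[4] tail/keep -> 0x63
vd[5] tail/keep -> 0xff
vd[6] tail/keep -> 0xda
vd[7] tail/keep -> 0xc5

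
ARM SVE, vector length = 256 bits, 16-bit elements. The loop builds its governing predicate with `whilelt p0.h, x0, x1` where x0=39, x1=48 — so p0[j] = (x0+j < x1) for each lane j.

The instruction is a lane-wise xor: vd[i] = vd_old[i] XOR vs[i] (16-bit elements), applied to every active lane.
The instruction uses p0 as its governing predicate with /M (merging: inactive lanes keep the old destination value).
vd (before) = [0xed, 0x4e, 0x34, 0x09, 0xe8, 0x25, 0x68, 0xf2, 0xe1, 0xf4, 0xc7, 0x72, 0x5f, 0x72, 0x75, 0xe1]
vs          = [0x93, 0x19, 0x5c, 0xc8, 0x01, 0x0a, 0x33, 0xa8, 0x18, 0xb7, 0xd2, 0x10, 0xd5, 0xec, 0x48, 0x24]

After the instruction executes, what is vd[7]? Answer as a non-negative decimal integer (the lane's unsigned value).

vd[7] = 90

register lanes = 256/16 = 16
active while 39+j < 48, i.e. j ∈ [0,9) capped at 16 ⇒ 9
[0] xor(0xed,0x93) = 0x7e
[1] xor(0x4e,0x19) = 0x57
[2] xor(0x34,0x5c) = 0x68
[3] xor(0x09,0xc8) = 0xc1
[4] xor(0xe8,0x01) = 0xe9
[5] xor(0x25,0x0a) = 0x2f
[6] xor(0x68,0x33) = 0x5b
[7] xor(0xf2,0xa8) = 0x5a
[8] xor(0xe1,0x18) = 0xf9
[9] tail/keep = 0xf4
[10] tail/keep = 0xc7
[11] tail/keep = 0x72
[12] tail/keep = 0x5f
[13] tail/keep = 0x72
[14] tail/keep = 0x75
[15] tail/keep = 0xe1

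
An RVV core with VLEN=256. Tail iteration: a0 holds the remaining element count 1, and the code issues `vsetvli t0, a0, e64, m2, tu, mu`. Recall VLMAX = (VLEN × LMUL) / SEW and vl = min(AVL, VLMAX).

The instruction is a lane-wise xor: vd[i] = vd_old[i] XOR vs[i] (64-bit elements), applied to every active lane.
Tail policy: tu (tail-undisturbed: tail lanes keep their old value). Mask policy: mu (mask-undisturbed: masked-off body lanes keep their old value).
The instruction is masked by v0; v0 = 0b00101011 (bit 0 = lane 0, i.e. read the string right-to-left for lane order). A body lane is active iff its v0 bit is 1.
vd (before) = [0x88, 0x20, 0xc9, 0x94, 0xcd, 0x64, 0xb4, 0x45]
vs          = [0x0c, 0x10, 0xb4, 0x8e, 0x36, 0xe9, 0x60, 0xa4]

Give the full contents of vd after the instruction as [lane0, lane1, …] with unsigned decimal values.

lanes per group: 256·2/64 = 8
vl = min(AVL, VLMAX) = min(1, 8) = 1
vd[0] xor(0x88,0x0c) -> 0x84
vd[1] tail/keep -> 0x20
vd[2] tail/keep -> 0xc9
vd[3] tail/keep -> 0x94
vd[4] tail/keep -> 0xcd
vd[5] tail/keep -> 0x64
vd[6] tail/keep -> 0xb4
vd[7] tail/keep -> 0x45

vd = [132, 32, 201, 148, 205, 100, 180, 69]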